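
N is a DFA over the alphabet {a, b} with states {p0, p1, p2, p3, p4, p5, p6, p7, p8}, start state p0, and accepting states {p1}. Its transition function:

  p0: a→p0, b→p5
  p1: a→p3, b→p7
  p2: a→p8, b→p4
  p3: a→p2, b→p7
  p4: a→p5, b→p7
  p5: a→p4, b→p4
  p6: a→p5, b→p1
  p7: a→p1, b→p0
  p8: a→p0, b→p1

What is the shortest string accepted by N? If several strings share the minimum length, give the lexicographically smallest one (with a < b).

A breadth-first search from p0 reaches an accepting state first via the path p0 → p5 → p4 → p7 → p1 on input baba.
No string of length < 4 is accepted (BFS exhausts all shorter strings without reaching an accepting state), and baba is the lexicographically least accepting string of length 4.

baba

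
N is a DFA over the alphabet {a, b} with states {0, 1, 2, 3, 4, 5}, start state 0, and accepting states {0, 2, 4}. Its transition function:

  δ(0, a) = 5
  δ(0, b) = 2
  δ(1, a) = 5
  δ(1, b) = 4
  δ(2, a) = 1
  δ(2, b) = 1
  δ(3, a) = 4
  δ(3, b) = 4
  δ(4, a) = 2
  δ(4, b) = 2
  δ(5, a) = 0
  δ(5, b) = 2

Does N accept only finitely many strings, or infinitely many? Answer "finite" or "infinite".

State 2 is reachable from the start and can reach an accepting state, and it lies on the cycle 2 → 1 → 4 → 2.
Traversing that cycle any number of times yields accepted strings of unbounded length, so the language is infinite.

infinite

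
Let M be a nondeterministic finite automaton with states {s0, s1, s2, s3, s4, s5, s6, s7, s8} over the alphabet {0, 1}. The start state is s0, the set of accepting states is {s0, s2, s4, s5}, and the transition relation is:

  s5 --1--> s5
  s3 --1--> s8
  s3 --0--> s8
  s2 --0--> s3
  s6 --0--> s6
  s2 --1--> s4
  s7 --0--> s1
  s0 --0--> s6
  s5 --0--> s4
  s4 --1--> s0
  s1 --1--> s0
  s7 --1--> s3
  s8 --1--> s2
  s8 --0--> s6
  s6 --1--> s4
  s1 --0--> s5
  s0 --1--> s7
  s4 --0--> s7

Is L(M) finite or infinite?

infinite

State s0 is reachable from the start and can reach an accepting state, and it lies on the cycle s0 → s6 → s4 → s0.
Traversing that cycle any number of times yields accepted strings of unbounded length, so the language is infinite.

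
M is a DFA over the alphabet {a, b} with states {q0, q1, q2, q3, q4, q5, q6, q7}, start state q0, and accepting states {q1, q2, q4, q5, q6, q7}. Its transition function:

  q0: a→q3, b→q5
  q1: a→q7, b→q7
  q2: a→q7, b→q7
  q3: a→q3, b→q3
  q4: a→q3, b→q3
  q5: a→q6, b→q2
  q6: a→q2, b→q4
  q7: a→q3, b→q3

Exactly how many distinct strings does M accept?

9

The useful subgraph on states {q0, q2, q4, q5, q6, q7} is acyclic, so L(M) is finite; the longest accepting path visits 5 useful states, giving maximum string length 4.
Counting accepting paths from q0 by length: 1 of length 1, 2 of length 2, 4 of length 3, 2 of length 4. Total 9.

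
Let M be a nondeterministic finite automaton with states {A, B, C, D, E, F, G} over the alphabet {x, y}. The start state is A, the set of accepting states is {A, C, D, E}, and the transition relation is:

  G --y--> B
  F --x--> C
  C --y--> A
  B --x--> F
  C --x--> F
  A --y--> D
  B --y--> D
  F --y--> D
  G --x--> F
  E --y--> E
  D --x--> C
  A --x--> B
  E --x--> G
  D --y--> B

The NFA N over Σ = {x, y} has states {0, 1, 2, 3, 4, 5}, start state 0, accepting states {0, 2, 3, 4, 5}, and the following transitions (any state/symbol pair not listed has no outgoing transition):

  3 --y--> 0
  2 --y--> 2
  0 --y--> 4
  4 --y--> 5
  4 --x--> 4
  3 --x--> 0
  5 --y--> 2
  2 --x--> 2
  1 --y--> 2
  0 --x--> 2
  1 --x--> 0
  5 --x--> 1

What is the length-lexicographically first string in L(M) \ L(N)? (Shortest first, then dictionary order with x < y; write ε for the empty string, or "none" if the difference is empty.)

The string yxxyx is accepted by M but not by N.
No shorter string lies in the difference, and yxxyx is the lexicographically first length-5 string in L(M) \ L(N).

yxxyx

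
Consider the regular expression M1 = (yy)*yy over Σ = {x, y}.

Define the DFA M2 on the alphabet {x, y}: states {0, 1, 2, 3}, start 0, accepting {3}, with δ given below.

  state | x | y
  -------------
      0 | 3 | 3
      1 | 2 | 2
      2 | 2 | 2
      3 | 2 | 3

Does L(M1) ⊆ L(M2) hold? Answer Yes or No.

Converting the expression M1 to a DFA (subset construction, then merging equivalent states) gives the minimal DFA with states {r0, r1, r2, r3}, start state r0, accepting states {r3} and transitions r0: x→r1, y→r2; r1: x→r1, y→r1; r2: x→r1, y→r3; r3: x→r1, y→r2.
Exploring the product automaton M1 × M2 from the start pair (r0, 0), following both machines on each input symbol, reaches 5 state pairs: (r0, 0), (r1, 3), (r2, 3), (r1, 2), (r3, 3).
M1 accepts in {r3} and M2 accepts in {3}. The reachable pairs whose M1-component is accepting are (r3, 3); in each of them the M2-component is accepting too, so the product for L(M1) \ L(M2) (M1-component accepting, M2-component rejecting) has no reachable accepting pair and the difference is empty.
Hence every string in L(M1) is also in L(M2).

Yes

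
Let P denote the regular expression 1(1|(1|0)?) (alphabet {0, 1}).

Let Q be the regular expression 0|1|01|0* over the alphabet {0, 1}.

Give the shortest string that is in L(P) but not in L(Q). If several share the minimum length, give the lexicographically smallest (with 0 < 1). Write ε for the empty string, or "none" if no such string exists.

The string 10 is accepted by P but not by Q.
No shorter string lies in the difference, and 10 is the lexicographically first length-2 string in L(P) \ L(Q).

10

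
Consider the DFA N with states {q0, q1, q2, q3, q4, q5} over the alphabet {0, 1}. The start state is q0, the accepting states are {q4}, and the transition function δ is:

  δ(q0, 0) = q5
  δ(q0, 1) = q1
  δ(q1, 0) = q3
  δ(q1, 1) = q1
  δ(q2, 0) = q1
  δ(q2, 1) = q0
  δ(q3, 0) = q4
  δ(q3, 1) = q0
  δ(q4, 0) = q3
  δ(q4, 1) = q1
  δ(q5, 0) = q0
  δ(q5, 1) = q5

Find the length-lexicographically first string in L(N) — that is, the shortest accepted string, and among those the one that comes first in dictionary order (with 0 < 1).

100

A breadth-first search from q0 reaches an accepting state first via the path q0 → q1 → q3 → q4 on input 100.
No string of length < 3 is accepted (BFS exhausts all shorter strings without reaching an accepting state), and 100 is the lexicographically least accepting string of length 3.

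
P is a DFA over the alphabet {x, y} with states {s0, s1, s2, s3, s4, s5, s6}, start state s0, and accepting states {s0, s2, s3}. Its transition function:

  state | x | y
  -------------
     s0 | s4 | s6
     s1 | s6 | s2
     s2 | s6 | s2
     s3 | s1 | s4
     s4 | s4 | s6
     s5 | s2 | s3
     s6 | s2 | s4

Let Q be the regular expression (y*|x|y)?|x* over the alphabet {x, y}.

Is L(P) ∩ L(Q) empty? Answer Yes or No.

No

The empty string ε is accepted by both P and Q.
Hence L(P) ∩ L(Q) ≠ ∅.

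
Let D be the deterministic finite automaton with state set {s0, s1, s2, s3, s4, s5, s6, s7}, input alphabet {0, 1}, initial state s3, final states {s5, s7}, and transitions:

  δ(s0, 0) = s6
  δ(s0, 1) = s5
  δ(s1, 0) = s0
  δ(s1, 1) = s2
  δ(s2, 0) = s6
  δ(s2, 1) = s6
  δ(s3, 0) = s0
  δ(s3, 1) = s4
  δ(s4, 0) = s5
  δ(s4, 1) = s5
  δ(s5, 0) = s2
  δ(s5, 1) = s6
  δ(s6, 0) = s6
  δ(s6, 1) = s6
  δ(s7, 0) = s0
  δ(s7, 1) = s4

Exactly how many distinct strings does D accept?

The useful subgraph on states {s0, s3, s4, s5} is acyclic, so L(D) is finite; the longest accepting path visits 3 useful states, giving maximum string length 2.
Counting accepting paths from s3 by length: 3 of length 2. Total 3.

3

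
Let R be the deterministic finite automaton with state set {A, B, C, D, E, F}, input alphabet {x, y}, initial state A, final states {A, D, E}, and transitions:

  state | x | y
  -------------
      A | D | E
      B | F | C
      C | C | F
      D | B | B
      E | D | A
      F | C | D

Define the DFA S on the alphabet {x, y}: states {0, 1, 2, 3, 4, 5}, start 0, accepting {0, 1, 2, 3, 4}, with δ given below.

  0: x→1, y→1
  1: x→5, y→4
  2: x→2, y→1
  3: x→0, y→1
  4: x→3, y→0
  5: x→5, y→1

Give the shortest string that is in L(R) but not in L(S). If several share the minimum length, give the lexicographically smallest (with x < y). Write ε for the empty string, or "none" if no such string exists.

yx

The string yx is accepted by R but not by S.
No shorter string lies in the difference, and yx is the lexicographically first length-2 string in L(R) \ L(S).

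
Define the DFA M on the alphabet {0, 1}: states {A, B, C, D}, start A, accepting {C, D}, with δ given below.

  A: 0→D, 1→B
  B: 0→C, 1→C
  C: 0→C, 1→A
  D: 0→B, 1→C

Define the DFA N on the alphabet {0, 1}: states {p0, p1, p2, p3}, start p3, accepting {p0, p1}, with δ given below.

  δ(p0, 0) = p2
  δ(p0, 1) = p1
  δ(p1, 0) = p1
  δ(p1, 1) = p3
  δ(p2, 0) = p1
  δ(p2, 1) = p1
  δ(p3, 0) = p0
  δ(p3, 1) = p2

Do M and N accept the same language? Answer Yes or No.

Exploring the product automaton M × N from the start pair (A, p3), following both machines on each input symbol, reaches 4 state pairs: (A, p3), (D, p0), (B, p2), (C, p1).
M accepts in {C, D} and N accepts in {p0, p1}. In every reachable pair the two components are either both accepting — (D, p0), (C, p1) — or both non-accepting, so no string is accepted by exactly one of the machines: L(M) \ L(N) and L(N) \ L(M) are both empty.
Hence every string is accepted by M iff it is accepted by N, and the two languages coincide.

Yes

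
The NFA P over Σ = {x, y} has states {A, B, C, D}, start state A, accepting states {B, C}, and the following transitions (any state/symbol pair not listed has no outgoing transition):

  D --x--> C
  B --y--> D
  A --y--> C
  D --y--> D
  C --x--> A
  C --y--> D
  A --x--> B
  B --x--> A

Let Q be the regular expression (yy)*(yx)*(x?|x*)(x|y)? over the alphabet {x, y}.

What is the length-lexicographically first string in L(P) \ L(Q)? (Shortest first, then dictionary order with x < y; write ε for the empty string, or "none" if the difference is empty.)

The string xyx is accepted by P but not by Q.
No shorter string lies in the difference, and xyx is the lexicographically first length-3 string in L(P) \ L(Q).

xyx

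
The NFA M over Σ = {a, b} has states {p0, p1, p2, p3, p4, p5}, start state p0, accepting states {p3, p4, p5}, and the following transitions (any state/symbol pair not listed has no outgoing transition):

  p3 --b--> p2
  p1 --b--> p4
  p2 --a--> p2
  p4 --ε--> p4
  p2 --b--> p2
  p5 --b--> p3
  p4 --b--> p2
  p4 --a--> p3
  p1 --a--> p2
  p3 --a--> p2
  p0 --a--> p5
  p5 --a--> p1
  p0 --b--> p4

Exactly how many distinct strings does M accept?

6

The useful subgraph on states {p0, p1, p3, p4, p5} is acyclic, so L(M) is finite; the longest accepting path visits 5 useful states, giving maximum string length 4.
Counting accepting paths from p0 by length: 2 of length 1, 2 of length 2, 1 of length 3, 1 of length 4. Total 6.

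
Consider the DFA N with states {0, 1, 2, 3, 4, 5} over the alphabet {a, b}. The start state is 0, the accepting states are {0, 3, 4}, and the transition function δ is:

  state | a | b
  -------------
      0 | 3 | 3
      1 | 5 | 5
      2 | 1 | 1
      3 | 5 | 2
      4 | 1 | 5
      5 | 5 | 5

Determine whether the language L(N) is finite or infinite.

The useful states (reachable from 0 and able to reach an accepting state) are {0, 3}.
Restricted to these states the transition graph has no cycle, so every accepting path has bounded length and L is finite.

finite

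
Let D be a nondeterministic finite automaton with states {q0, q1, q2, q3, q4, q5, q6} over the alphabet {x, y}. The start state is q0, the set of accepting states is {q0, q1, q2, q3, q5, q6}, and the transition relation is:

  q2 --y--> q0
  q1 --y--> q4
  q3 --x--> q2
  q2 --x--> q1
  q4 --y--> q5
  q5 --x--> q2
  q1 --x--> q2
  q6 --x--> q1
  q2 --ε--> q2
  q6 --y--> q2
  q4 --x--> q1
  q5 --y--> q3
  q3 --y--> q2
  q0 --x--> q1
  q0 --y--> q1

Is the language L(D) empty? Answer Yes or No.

The empty string ε is accepted: the run q0 ends in the accepting state q0.
Since at least one string is accepted, L(D) is not empty.

No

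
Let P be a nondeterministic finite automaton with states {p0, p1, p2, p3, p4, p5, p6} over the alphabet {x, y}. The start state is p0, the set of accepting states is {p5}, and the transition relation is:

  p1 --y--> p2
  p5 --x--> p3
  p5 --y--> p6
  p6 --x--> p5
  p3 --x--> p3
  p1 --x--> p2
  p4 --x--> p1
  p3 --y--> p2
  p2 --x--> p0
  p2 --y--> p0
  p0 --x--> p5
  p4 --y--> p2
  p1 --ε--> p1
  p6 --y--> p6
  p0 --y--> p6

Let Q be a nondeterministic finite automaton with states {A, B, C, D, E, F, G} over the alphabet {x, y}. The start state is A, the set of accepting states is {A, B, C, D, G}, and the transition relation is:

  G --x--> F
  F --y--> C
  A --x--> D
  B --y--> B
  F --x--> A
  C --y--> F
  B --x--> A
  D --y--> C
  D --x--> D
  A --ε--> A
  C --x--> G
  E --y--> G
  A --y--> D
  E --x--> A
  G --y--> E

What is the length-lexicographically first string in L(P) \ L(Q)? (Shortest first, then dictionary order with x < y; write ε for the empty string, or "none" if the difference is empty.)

The string xxyxx is accepted by P but not by Q.
No shorter string lies in the difference, and xxyxx is the lexicographically first length-5 string in L(P) \ L(Q).

xxyxx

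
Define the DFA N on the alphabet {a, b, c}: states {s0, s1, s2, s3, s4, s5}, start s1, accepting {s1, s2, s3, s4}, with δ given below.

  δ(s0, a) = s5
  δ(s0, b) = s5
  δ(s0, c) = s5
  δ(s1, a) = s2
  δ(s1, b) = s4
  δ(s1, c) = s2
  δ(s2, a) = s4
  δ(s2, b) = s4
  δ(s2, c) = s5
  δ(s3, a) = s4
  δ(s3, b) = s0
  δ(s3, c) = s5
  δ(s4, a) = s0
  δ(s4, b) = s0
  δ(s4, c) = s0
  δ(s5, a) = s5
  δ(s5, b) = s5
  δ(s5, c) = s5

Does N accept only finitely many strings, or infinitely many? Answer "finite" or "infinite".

finite

The useful states (reachable from s1 and able to reach an accepting state) are {s1, s2, s4}.
Restricted to these states the transition graph has no cycle, so every accepting path has bounded length and L is finite.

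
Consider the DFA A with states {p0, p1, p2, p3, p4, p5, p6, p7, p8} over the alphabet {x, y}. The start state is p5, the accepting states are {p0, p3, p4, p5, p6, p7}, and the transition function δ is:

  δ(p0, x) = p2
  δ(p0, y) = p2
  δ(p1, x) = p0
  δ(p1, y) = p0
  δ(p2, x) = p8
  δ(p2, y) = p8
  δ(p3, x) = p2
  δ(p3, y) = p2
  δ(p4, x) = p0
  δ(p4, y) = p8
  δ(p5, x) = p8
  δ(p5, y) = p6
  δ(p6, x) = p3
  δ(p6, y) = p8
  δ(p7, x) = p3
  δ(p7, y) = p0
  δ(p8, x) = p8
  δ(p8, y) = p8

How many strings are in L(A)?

The useful subgraph on states {p3, p5, p6} is acyclic, so L(A) is finite; the longest accepting path visits 3 useful states, giving maximum string length 2.
Counting accepting paths from p5 by length: 1 of length 0, 1 of length 1, 1 of length 2. Total 3.

3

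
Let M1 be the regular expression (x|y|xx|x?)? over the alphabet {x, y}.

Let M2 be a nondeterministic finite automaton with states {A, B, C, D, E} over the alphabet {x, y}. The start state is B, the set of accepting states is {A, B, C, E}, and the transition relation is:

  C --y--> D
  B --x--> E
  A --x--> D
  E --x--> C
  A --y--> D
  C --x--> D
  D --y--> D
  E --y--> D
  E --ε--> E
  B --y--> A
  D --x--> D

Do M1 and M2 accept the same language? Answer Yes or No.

Converting the expression M1 to a DFA (subset construction, then merging equivalent states) gives the minimal DFA with states {r0, r1, r2, r3}, start state r0, accepting states {r0, r1, r2} and transitions r0: x→r1, y→r2; r1: x→r2, y→r3; r2: x→r3, y→r3; r3: x→r3, y→r3.
Exploring the product automaton M1 × M2 from the start pair (r0, B), following both machines on each input symbol, reaches 5 state pairs: (r0, B), (r1, E), (r2, A), (r2, C), (r3, D).
M1 accepts in {r0, r1, r2} and M2 accepts in {A, B, C, E}. In every reachable pair the two components are either both accepting — (r0, B), (r1, E), (r2, A), (r2, C) — or both non-accepting, so no string is accepted by exactly one of the machines: L(M1) \ L(M2) and L(M2) \ L(M1) are both empty.
Hence every string is accepted by M1 iff it is accepted by M2, and the two languages coincide.

Yes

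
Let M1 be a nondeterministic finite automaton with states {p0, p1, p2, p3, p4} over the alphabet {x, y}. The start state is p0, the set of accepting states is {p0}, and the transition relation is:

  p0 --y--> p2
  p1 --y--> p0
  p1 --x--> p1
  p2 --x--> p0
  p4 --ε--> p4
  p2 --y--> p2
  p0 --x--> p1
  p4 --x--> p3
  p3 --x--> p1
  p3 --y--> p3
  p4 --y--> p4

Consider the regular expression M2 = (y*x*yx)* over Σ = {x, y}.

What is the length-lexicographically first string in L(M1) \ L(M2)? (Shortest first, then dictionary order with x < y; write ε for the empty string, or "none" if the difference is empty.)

xy

The string xy is accepted by M1 but not by M2.
No shorter string lies in the difference, and xy is the lexicographically first length-2 string in L(M1) \ L(M2).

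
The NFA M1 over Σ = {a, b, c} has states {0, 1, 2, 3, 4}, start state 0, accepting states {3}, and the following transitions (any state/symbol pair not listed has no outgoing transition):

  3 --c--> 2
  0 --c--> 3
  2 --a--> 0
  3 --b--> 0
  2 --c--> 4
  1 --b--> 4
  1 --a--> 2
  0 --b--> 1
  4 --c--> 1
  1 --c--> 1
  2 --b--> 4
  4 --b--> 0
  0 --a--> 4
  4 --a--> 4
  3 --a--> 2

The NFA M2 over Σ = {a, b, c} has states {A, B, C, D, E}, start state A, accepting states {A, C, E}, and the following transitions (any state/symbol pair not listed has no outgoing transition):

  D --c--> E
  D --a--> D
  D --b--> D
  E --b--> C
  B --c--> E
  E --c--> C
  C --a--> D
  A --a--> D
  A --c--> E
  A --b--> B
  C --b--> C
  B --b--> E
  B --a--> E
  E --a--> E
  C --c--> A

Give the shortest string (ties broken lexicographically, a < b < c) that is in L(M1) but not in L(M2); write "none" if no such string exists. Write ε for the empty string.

Exploring the product automaton M1 × M2 from the start pair (0, A), following both machines on each input symbol, reaches 22 state pairs: (0, A), (4, D), (1, B), (3, E), (0, D), (1, E), (2, E), (4, E), (0, C), (2, C), (1, D), (4, C), (1, C), (0, E), (3, A), (4, A), (2, D), (1, A), (3, C), (0, B), (4, B), (2, A).
M1 accepts in {3} and M2 accepts in {A, C, E}. The reachable pairs whose M1-component is accepting are (3, E), (3, A), (3, C); in each of them the M2-component is accepting too, so the product for L(M1) \ L(M2) (M1-component accepting, M2-component rejecting) has no reachable accepting pair and the difference is empty.
So every string accepted by M1 is also accepted by M2: L(M1) \ L(M2) = ∅ and there is no such string.

none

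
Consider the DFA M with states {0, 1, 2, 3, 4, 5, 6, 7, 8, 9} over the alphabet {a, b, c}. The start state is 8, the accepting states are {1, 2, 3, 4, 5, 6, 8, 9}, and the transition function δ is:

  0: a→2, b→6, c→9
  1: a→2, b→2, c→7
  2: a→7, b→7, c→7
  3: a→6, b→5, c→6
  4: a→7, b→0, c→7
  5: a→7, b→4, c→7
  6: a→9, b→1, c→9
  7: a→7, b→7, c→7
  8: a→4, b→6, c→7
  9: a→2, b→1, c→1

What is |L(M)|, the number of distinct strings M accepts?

The useful subgraph on states {0, 1, 2, 4, 6, 8, 9} is acyclic, so L(M) is finite; the longest accepting path visits 7 useful states, giving maximum string length 6.
Counting accepting paths from 8 by length: 1 of length 0, 2 of length 1, 3 of length 2, 11 of length 3, 14 of length 4, 12 of length 5, 8 of length 6. Total 51.

51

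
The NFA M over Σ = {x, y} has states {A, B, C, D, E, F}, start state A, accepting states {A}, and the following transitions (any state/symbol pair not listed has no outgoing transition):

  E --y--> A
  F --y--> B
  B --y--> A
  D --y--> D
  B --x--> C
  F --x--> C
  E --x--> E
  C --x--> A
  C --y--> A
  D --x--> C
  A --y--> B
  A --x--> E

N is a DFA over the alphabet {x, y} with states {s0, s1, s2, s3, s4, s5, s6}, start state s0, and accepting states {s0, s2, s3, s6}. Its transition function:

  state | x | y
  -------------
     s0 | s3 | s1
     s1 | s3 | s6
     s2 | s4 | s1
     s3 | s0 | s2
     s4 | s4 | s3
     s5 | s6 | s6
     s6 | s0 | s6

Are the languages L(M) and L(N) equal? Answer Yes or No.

No

The string xxy is accepted by M but rejected by N.
So L(M) ≠ L(N).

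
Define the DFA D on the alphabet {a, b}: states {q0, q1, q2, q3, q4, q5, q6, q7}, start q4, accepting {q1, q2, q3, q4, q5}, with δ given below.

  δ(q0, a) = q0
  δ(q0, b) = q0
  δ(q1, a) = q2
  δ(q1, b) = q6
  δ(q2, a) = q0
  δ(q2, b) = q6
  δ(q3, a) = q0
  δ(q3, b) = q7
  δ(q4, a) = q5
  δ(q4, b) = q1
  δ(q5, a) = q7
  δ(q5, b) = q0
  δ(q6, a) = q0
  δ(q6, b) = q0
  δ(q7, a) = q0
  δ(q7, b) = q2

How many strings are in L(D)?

The useful subgraph on states {q1, q2, q4, q5, q7} is acyclic, so L(D) is finite; the longest accepting path visits 4 useful states, giving maximum string length 3.
Counting accepting paths from q4 by length: 1 of length 0, 2 of length 1, 1 of length 2, 1 of length 3. Total 5.

5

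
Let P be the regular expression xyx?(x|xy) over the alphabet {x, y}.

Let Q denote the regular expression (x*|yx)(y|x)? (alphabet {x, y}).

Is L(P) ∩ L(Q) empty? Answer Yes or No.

Yes

Converting the expression P to a DFA (subset construction, then merging equivalent states) gives the minimal DFA with states {p0, p1, p2, p3, p4, p5, p6}, start state p0, accepting states {p4, p5, p6} and transitions p0: x→p1, y→p2; p1: x→p2, y→p3; p2: x→p2, y→p2; p3: x→p4, y→p2; p4: x→p5, y→p6; p5: x→p2, y→p6; p6: x→p2, y→p2.
Converting the expression Q to a DFA (subset construction, then merging equivalent states) gives the minimal DFA with states {q0, q1, q2, q3, q4, q5}, start state q0, accepting states {q0, q1, q2, q3, q4} and transitions q0: x→q1, y→q2; q1: x→q1, y→q3; q2: x→q4, y→q5; q3: x→q5, y→q5; q4: x→q3, y→q3; q5: x→q5, y→q5.
Exploring the product automaton P × Q from the start pair (p0, q0), following both machines on each input symbol, reaches 11 state pairs: (p0, q0), (p1, q1), (p2, q2), (p2, q1), (p3, q3), (p2, q4), (p2, q5), (p2, q3), (p4, q5), (p5, q5), (p6, q5).
P accepts in {p4, p5, p6} and Q accepts in {q0, q1, q2, q3, q4}; no reachable pair has both components accepting, so no string drives both machines to acceptance simultaneously and L(P) ∩ L(Q) = ∅.
So no string is accepted by both, and the intersection is empty.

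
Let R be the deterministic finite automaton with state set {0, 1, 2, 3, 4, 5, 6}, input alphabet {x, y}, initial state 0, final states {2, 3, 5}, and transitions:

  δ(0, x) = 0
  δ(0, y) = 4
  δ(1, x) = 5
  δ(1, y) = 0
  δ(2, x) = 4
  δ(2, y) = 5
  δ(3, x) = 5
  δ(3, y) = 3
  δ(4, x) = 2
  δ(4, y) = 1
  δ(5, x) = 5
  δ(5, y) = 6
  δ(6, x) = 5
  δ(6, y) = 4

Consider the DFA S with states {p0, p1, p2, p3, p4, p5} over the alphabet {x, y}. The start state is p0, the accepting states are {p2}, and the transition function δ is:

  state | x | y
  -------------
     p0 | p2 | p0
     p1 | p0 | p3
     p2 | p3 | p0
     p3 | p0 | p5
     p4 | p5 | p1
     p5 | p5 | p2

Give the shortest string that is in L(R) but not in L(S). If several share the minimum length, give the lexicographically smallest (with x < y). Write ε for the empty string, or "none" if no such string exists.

The string yxy is accepted by R but not by S.
No shorter string lies in the difference, and yxy is the lexicographically first length-3 string in L(R) \ L(S).

yxy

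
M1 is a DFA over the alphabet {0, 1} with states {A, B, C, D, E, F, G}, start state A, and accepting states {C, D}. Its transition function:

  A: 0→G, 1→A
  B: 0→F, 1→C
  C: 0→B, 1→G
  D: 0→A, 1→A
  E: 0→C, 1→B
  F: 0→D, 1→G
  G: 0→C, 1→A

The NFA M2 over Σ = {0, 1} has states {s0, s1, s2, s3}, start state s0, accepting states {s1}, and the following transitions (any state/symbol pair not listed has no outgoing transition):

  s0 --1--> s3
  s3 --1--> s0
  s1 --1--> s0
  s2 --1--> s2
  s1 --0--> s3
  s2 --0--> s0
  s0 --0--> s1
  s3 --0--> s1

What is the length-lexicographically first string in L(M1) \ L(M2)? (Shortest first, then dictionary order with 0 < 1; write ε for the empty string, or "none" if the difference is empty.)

The string 00 is accepted by M1 but not by M2.
No shorter string lies in the difference, and 00 is the lexicographically first length-2 string in L(M1) \ L(M2).

00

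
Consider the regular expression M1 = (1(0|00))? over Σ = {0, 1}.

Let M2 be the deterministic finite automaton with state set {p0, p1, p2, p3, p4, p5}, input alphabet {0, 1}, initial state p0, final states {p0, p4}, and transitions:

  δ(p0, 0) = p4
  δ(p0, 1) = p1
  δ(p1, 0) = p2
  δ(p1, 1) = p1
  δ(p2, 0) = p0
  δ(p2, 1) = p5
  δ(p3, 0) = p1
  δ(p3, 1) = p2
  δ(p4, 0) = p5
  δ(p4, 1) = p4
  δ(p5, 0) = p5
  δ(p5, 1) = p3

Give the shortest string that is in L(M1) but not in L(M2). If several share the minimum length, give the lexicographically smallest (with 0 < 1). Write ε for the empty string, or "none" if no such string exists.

The string 10 is accepted by M1 but not by M2.
No shorter string lies in the difference, and 10 is the lexicographically first length-2 string in L(M1) \ L(M2).

10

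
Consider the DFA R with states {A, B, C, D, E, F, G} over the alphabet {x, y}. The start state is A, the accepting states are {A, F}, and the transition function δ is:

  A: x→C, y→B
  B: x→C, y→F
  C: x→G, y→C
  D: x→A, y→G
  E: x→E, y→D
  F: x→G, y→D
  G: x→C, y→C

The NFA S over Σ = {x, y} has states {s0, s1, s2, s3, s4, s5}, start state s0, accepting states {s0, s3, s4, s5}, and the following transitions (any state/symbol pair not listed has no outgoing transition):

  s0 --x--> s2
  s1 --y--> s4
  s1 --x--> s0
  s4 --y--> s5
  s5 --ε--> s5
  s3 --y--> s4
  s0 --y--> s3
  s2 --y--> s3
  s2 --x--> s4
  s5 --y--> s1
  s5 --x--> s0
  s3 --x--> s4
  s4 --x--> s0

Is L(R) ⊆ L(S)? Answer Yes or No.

Yes

Exploring the product automaton R × S from the start pair (A, s0), following both machines on each input symbol, reaches 14 state pairs: (A, s0), (C, s2), (B, s3), (G, s4), (C, s3), (C, s4), (F, s4), (C, s0), (C, s5), (G, s0), (D, s5), (G, s2), (C, s1), (G, s1).
R accepts in {A, F} and S accepts in {s0, s3, s4, s5}. The reachable pairs whose R-component is accepting are (A, s0), (F, s4); in each of them the S-component is accepting too, so the product for L(R) \ L(S) (R-component accepting, S-component rejecting) has no reachable accepting pair and the difference is empty.
Hence every string in L(R) is also in L(S).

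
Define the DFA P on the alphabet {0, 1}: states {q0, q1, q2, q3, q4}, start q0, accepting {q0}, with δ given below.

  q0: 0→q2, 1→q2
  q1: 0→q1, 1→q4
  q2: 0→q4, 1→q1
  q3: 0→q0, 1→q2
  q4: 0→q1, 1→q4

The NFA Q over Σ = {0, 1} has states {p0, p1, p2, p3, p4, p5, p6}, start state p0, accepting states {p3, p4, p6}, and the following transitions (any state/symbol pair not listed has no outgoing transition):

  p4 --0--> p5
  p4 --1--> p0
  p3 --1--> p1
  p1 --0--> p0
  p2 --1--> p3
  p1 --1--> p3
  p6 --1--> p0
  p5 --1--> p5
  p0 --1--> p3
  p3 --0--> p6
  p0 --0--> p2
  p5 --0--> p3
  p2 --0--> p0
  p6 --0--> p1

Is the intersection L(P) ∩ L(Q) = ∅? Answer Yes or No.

Exploring the product automaton P × Q from the start pair (q0, p0), following both machines on each input symbol, reaches 12 state pairs: (q0, p0), (q2, p2), (q2, p3), (q4, p0), (q1, p3), (q4, p6), (q1, p1), (q1, p2), (q4, p3), (q1, p6), (q4, p1), (q1, p0).
P accepts in {q0} and Q accepts in {p3, p4, p6}; no reachable pair has both components accepting, so no string drives both machines to acceptance simultaneously and L(P) ∩ L(Q) = ∅.
So no string is accepted by both, and the intersection is empty.

Yes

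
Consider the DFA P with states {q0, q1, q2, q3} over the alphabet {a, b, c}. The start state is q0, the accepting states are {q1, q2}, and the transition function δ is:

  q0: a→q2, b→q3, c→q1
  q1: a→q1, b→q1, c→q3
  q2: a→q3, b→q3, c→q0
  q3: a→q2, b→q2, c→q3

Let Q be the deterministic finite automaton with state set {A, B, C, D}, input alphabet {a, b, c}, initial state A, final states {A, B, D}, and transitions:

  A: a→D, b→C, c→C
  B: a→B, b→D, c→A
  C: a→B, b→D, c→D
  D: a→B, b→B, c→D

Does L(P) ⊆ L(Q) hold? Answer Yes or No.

No

The string c is in L(P) but not in L(Q).
So L(P) ⊄ L(Q).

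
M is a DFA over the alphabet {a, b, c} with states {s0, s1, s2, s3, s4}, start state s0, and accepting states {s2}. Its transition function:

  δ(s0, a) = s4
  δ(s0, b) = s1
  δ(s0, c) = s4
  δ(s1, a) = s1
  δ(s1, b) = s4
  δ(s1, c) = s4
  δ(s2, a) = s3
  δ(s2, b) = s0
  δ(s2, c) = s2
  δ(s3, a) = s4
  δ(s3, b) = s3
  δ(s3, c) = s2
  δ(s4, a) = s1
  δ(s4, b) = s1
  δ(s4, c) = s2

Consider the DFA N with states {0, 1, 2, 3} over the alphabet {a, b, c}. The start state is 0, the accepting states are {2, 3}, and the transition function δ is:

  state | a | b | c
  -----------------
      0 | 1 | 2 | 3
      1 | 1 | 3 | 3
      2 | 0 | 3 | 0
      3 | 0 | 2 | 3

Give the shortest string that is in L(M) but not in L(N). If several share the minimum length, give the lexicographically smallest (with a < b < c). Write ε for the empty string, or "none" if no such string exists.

abbc

The string abbc is accepted by M but not by N.
No shorter string lies in the difference, and abbc is the lexicographically first length-4 string in L(M) \ L(N).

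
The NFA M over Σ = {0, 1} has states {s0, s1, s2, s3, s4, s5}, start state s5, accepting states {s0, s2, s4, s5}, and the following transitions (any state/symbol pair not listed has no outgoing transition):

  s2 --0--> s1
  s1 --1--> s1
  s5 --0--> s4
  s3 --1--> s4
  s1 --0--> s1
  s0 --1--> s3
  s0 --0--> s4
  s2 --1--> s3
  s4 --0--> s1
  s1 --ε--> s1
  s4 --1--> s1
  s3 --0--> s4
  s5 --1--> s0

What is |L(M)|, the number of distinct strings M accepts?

6

The useful subgraph on states {s0, s3, s4, s5} is acyclic, so L(M) is finite; the longest accepting path visits 4 useful states, giving maximum string length 3.
Counting accepting paths from s5 by length: 1 of length 0, 2 of length 1, 1 of length 2, 2 of length 3. Total 6.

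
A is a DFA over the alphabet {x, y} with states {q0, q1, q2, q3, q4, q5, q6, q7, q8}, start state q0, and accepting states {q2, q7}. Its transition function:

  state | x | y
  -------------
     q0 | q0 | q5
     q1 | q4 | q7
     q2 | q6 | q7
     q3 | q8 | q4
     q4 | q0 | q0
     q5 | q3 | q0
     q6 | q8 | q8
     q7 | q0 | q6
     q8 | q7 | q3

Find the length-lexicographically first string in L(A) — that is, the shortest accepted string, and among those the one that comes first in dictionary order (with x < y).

yxxx

A breadth-first search from q0 reaches an accepting state first via the path q0 → q5 → q3 → q8 → q7 on input yxxx.
No string of length < 4 is accepted (BFS exhausts all shorter strings without reaching an accepting state), and yxxx is the lexicographically least accepting string of length 4.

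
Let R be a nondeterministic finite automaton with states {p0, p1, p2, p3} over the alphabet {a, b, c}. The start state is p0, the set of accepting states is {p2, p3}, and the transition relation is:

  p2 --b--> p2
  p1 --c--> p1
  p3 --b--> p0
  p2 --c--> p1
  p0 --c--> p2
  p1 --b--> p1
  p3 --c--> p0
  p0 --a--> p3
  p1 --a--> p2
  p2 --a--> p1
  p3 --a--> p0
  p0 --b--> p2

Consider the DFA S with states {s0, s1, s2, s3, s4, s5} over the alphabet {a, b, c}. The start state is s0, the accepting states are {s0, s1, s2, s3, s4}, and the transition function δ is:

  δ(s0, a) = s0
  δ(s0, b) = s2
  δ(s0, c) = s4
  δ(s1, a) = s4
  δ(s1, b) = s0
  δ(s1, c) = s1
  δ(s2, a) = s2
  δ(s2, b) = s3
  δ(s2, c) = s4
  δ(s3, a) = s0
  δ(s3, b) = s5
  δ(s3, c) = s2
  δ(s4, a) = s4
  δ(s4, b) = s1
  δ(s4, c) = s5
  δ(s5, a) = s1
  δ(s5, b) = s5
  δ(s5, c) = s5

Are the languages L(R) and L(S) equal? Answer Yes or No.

No

The string acc is accepted by R but rejected by S.
So L(R) ≠ L(S).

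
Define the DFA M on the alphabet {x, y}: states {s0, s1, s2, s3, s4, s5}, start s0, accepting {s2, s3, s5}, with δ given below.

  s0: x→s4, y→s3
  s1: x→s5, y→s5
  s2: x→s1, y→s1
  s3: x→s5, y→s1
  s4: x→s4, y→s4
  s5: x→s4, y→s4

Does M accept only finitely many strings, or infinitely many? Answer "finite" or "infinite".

finite

The useful states (reachable from s0 and able to reach an accepting state) are {s0, s1, s3, s5}.
Restricted to these states the transition graph has no cycle, so every accepting path has bounded length and L is finite.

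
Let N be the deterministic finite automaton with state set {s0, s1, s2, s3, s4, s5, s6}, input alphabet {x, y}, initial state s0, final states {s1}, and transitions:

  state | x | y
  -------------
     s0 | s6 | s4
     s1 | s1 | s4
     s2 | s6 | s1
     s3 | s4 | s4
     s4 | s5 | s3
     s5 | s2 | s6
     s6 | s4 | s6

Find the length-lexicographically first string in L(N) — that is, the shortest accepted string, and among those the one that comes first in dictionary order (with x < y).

A breadth-first search from s0 reaches an accepting state first via the path s0 → s4 → s5 → s2 → s1 on input yxxy.
No string of length < 4 is accepted (BFS exhausts all shorter strings without reaching an accepting state), and yxxy is the lexicographically least accepting string of length 4.

yxxy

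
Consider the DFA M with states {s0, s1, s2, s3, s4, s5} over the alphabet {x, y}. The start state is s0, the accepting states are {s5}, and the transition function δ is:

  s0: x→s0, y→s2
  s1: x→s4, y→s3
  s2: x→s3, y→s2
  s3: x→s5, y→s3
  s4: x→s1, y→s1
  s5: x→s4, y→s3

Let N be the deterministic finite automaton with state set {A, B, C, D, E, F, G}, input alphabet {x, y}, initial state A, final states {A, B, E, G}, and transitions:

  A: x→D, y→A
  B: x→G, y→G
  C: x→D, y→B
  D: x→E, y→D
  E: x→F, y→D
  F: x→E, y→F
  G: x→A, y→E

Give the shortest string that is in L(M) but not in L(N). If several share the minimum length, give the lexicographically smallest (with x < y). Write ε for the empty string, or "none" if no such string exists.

The string xyxx is accepted by M but not by N.
No shorter string lies in the difference, and xyxx is the lexicographically first length-4 string in L(M) \ L(N).

xyxx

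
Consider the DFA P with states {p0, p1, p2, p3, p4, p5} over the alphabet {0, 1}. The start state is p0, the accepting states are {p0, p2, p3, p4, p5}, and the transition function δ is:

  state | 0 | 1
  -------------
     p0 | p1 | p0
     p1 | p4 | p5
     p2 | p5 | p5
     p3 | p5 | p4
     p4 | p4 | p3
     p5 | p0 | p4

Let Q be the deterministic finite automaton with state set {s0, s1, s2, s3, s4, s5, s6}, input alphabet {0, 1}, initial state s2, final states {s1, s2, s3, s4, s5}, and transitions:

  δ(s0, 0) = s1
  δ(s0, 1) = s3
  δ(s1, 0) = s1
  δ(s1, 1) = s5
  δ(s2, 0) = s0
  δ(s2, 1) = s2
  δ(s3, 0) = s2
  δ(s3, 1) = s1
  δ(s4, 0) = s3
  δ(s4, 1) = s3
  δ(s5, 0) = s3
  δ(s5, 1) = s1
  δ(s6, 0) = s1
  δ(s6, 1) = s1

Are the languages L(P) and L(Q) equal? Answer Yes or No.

Exploring the product automaton P × Q from the start pair (p0, s2), following both machines on each input symbol, reaches 5 state pairs: (p0, s2), (p1, s0), (p4, s1), (p5, s3), (p3, s5).
P accepts in {p0, p2, p3, p4, p5} and Q accepts in {s1, s2, s3, s4, s5}. In every reachable pair the two components are either both accepting — (p0, s2), (p4, s1), (p5, s3), (p3, s5) — or both non-accepting, so no string is accepted by exactly one of the machines: L(P) \ L(Q) and L(Q) \ L(P) are both empty.
Hence every string is accepted by P iff it is accepted by Q, and the two languages coincide.

Yes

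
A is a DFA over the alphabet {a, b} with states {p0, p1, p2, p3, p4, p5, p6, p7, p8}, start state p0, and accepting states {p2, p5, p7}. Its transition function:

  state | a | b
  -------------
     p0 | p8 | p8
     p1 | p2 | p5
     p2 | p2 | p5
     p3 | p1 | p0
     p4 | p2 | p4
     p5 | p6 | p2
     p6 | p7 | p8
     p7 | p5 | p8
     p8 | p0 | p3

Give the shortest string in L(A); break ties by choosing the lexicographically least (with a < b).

abaa

A breadth-first search from p0 reaches an accepting state first via the path p0 → p8 → p3 → p1 → p2 on input abaa.
No string of length < 4 is accepted (BFS exhausts all shorter strings without reaching an accepting state), and abaa is the lexicographically least accepting string of length 4.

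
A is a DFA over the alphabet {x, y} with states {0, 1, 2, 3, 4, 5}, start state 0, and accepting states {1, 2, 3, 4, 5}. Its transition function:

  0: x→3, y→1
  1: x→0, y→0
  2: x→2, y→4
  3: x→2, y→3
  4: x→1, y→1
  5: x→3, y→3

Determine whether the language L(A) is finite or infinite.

State 0 is reachable from the start and can reach an accepting state, and it lies on the cycle 0 → 1 → 0.
Traversing that cycle any number of times yields accepted strings of unbounded length, so the language is infinite.

infinite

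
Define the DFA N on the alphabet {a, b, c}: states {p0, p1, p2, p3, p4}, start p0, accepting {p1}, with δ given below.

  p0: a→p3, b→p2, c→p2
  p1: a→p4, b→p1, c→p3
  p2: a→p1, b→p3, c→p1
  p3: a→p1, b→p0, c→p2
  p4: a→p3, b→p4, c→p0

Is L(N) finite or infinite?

infinite

State p1 is reachable from the start and can reach an accepting state, and it lies on the cycle p1 → p1.
Traversing that cycle any number of times yields accepted strings of unbounded length, so the language is infinite.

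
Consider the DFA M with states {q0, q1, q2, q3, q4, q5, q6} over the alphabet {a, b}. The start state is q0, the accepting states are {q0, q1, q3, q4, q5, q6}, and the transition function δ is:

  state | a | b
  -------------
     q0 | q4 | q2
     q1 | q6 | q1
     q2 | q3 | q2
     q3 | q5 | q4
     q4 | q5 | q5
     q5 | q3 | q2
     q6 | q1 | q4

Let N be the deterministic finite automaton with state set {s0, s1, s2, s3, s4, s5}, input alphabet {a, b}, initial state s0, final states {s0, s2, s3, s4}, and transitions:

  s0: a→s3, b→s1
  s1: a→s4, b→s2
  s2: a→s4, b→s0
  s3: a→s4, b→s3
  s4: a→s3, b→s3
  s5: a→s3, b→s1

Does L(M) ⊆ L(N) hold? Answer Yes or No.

Yes

Exploring the product automaton M × N from the start pair (q0, s0), following both machines on each input symbol, reaches 10 state pairs: (q0, s0), (q4, s3), (q2, s1), (q5, s4), (q5, s3), (q3, s4), (q2, s2), (q3, s3), (q2, s3), (q2, s0).
M accepts in {q0, q1, q3, q4, q5, q6} and N accepts in {s0, s2, s3, s4}. The reachable pairs whose M-component is accepting are (q0, s0), (q4, s3), (q5, s4), (q5, s3), (q3, s4), (q3, s3); in each of them the N-component is accepting too, so the product for L(M) \ L(N) (M-component accepting, N-component rejecting) has no reachable accepting pair and the difference is empty.
Hence every string in L(M) is also in L(N).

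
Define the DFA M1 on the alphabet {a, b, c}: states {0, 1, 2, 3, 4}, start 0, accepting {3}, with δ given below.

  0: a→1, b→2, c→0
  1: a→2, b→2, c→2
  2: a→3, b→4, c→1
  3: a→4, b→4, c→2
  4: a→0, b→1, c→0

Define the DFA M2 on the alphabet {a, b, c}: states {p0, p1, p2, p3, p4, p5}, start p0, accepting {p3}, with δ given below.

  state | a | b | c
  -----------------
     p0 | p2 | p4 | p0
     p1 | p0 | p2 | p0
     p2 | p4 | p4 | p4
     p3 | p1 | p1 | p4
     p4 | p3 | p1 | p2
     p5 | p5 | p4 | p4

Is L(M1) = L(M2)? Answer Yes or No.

Exploring the product automaton M1 × M2 from the start pair (0, p0), following both machines on each input symbol, reaches 5 state pairs: (0, p0), (1, p2), (2, p4), (3, p3), (4, p1).
M1 accepts in {3} and M2 accepts in {p3}. In every reachable pair the two components are either both accepting — (3, p3) — or both non-accepting, so no string is accepted by exactly one of the machines: L(M1) \ L(M2) and L(M2) \ L(M1) are both empty.
Hence every string is accepted by M1 iff it is accepted by M2, and the two languages coincide.

Yes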